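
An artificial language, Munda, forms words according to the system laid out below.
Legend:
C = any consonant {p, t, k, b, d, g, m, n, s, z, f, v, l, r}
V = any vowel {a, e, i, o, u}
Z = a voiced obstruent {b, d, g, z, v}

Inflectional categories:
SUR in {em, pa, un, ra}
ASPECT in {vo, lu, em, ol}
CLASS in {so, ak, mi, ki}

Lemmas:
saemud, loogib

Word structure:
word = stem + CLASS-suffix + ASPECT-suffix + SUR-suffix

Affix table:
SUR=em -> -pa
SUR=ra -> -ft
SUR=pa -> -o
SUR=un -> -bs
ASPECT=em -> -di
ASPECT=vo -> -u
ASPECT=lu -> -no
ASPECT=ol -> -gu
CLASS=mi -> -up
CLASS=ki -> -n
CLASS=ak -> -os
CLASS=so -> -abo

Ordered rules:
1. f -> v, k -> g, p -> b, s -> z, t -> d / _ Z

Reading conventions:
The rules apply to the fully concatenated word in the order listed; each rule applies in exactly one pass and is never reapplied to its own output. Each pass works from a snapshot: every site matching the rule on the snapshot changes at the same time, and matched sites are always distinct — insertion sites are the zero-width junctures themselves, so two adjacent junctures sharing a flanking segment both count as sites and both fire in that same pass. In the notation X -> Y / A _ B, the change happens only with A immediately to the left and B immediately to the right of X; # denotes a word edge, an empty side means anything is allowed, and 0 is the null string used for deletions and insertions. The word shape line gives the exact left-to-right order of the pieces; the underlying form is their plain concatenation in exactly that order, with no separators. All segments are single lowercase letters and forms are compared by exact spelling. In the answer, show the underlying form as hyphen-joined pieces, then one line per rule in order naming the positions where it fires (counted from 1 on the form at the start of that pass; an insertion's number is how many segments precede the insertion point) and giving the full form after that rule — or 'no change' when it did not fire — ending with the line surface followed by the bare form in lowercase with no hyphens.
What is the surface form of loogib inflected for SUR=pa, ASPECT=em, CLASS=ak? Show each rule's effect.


underlying: loogib-os-di-o
1. f -> v, k -> g, p -> b, s -> z, t -> d / _ Z: fires at position(s) 8: loogibozdio
surface: loogibozdio


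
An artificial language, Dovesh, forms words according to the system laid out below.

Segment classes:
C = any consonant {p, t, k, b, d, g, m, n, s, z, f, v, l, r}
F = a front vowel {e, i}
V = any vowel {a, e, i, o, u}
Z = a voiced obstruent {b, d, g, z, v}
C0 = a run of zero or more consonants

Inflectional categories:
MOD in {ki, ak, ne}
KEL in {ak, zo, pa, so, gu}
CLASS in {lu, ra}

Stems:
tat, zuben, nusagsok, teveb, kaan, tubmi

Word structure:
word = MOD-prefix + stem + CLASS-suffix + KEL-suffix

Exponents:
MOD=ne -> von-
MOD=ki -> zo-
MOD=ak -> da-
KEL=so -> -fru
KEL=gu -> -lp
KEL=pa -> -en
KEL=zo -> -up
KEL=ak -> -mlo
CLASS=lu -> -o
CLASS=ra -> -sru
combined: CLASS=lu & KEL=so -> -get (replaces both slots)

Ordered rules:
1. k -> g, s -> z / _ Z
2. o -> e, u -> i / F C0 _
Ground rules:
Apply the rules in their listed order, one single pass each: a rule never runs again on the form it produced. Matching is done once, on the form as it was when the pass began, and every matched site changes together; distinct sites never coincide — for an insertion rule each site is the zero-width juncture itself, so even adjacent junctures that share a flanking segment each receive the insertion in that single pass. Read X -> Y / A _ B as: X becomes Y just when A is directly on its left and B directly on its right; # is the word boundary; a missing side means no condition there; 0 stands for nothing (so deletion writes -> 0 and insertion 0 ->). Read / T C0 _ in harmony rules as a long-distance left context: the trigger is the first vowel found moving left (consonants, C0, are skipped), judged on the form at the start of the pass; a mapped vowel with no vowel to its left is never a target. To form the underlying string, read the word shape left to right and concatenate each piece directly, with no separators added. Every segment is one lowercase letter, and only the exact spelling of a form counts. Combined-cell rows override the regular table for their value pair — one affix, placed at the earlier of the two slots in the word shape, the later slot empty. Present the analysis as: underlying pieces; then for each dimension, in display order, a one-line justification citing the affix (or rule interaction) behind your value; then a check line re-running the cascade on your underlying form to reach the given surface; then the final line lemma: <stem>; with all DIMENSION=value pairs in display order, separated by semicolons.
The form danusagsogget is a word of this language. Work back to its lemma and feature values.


underlying: da-nusagsok-get
MOD=ak - signalled by the affix da-
KEL=so - signalled by the combined affix row
CLASS=lu - signalled by the combined affix row
check: danusagsokget -> danusagsogget -> danusagsogget
lemma: nusagsok; MOD=ak; KEL=so; CLASS=lu


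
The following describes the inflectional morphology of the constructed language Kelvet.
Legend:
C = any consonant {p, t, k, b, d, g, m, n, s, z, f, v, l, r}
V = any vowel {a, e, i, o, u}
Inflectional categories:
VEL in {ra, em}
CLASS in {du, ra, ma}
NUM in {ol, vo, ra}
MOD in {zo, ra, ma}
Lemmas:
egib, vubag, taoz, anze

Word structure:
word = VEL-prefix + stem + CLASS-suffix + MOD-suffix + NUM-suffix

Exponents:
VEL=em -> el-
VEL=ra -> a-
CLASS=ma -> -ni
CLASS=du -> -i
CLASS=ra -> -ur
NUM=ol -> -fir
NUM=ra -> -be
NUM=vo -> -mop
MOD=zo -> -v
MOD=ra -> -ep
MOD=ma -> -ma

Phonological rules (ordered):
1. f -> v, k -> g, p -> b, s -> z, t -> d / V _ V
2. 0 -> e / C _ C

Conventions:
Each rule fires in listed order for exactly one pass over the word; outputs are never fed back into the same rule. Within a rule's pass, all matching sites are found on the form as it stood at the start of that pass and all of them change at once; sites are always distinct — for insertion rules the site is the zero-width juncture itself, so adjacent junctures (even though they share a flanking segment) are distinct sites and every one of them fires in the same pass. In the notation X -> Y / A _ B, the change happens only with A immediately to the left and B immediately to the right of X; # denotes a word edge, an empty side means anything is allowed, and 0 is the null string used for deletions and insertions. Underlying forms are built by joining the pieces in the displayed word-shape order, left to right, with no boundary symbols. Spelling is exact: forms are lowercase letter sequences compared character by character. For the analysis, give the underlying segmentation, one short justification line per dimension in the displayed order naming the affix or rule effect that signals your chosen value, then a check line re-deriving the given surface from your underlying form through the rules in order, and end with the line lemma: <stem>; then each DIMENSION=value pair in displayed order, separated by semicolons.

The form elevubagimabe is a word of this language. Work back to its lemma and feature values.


underlying: el-vubag-i-ma-be
VEL=em - signalled by the affix el-
CLASS=du - signalled by the affix -i
NUM=ra - signalled by the affix -be
MOD=ma - signalled by the affix -ma
check: elvubagimabe -> elvubagimabe -> elevubagimabe
lemma: vubag; VEL=em; CLASS=du; NUM=ra; MOD=ma


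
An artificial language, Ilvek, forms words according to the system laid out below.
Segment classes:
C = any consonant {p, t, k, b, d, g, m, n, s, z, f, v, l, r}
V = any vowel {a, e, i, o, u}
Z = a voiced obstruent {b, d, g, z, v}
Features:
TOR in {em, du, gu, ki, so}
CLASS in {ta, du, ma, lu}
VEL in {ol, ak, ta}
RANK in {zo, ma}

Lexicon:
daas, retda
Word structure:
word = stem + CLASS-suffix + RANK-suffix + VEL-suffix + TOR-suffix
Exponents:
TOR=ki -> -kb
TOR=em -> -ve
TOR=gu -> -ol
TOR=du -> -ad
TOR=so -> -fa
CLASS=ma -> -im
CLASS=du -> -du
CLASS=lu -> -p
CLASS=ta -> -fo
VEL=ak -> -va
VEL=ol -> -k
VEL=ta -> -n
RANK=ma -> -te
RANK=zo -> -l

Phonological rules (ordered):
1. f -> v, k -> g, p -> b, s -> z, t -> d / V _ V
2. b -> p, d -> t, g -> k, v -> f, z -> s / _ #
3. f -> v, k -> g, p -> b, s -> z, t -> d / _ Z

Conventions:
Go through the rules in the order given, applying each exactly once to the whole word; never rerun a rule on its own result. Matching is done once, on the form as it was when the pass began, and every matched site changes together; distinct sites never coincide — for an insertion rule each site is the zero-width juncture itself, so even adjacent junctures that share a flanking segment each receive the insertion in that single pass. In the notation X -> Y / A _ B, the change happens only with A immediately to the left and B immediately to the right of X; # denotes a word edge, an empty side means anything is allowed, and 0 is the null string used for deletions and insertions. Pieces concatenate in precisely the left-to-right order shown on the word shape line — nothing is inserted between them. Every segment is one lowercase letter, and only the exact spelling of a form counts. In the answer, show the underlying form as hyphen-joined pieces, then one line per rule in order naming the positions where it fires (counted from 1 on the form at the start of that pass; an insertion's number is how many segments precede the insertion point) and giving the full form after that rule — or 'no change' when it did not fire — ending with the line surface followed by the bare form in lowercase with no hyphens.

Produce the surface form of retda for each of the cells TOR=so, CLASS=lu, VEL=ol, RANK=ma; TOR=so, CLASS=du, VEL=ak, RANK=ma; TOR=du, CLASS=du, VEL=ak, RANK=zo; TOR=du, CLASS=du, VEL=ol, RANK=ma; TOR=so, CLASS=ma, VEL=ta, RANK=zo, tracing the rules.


cell TOR=so, CLASS=lu, VEL=ol, RANK=ma:
underlying: retda-p-te-k-fa
1. f -> v, k -> g, p -> b, s -> z, t -> d / V _ V: no change
2. b -> p, d -> t, g -> k, v -> f, z -> s / _ #: no change
3. f -> v, k -> g, p -> b, s -> z, t -> d / _ Z: fires at position(s) 3: reddaptekfa
surface: reddaptekfa

cell TOR=so, CLASS=du, VEL=ak, RANK=ma:
underlying: retda-du-te-va-fa
1. f -> v, k -> g, p -> b, s -> z, t -> d / V _ V: fires at position(s) 8, 12: retdadudevava
2. b -> p, d -> t, g -> k, v -> f, z -> s / _ #: no change
3. f -> v, k -> g, p -> b, s -> z, t -> d / _ Z: fires at position(s) 3: reddadudevava
surface: reddadudevava

cell TOR=du, CLASS=du, VEL=ak, RANK=zo:
underlying: retda-du-l-va-ad
1. f -> v, k -> g, p -> b, s -> z, t -> d / V _ V: no change
2. b -> p, d -> t, g -> k, v -> f, z -> s / _ #: fires at position(s) 12: retdadulvaat
3. f -> v, k -> g, p -> b, s -> z, t -> d / _ Z: fires at position(s) 3: reddadulvaat
surface: reddadulvaat

cell TOR=du, CLASS=du, VEL=ol, RANK=ma:
underlying: retda-du-te-k-ad
1. f -> v, k -> g, p -> b, s -> z, t -> d / V _ V: fires at position(s) 8, 10: retdadudegad
2. b -> p, d -> t, g -> k, v -> f, z -> s / _ #: fires at position(s) 12: retdadudegat
3. f -> v, k -> g, p -> b, s -> z, t -> d / _ Z: fires at position(s) 3: reddadudegat
surface: reddadudegat

cell TOR=so, CLASS=ma, VEL=ta, RANK=zo:
underlying: retda-im-l-n-fa
1. f -> v, k -> g, p -> b, s -> z, t -> d / V _ V: no change
2. b -> p, d -> t, g -> k, v -> f, z -> s / _ #: no change
3. f -> v, k -> g, p -> b, s -> z, t -> d / _ Z: fires at position(s) 3: reddaimlnfa
surface: reddaimlnfa


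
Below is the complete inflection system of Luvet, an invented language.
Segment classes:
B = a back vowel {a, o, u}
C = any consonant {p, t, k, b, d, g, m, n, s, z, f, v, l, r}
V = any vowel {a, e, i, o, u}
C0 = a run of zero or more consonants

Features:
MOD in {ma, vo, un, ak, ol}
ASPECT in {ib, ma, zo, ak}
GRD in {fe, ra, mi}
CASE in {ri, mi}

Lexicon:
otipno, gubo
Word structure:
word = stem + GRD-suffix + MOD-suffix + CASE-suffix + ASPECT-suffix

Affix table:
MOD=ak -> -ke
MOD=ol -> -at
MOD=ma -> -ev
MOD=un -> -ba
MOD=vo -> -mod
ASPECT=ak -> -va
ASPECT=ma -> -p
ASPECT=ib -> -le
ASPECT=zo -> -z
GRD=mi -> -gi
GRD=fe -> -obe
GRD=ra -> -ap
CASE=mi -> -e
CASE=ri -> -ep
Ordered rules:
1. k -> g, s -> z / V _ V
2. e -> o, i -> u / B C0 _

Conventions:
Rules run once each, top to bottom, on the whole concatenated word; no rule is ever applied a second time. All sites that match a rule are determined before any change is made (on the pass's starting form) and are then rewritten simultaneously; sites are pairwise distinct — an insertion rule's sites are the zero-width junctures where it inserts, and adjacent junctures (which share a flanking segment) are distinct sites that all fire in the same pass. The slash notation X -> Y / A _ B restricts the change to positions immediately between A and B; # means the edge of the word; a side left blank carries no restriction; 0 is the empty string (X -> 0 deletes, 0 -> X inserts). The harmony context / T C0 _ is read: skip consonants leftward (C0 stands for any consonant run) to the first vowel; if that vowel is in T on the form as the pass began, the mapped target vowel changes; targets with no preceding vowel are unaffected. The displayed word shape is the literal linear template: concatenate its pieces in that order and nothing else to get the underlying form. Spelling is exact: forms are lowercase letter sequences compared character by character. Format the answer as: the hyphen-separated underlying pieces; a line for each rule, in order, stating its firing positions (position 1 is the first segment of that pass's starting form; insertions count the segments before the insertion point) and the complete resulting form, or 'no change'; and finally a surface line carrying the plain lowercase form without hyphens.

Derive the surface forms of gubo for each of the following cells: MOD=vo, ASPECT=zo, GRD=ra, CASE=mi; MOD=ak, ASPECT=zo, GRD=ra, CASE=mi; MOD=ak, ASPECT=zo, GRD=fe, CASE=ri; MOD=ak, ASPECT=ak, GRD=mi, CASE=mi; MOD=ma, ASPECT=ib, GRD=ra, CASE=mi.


cell MOD=vo, ASPECT=zo, GRD=ra, CASE=mi:
underlying: gubo-ap-mod-e-z
1. k -> g, s -> z / V _ V: no change
2. e -> o, i -> u / B C0 _: fires at position(s) 10: guboapmodoz
surface: guboapmodoz

cell MOD=ak, ASPECT=zo, GRD=ra, CASE=mi:
underlying: gubo-ap-ke-e-z
1. k -> g, s -> z / V _ V: no change
2. e -> o, i -> u / B C0 _: fires at position(s) 8: guboapkoez
surface: guboapkoez

cell MOD=ak, ASPECT=zo, GRD=fe, CASE=ri:
underlying: gubo-obe-ke-ep-z
1. k -> g, s -> z / V _ V: fires at position(s) 8: guboobegeepz
2. e -> o, i -> u / B C0 _: fires at position(s) 7: guboobogeepz
surface: guboobogeepz

cell MOD=ak, ASPECT=ak, GRD=mi, CASE=mi:
underlying: gubo-gi-ke-e-va
1. k -> g, s -> z / V _ V: fires at position(s) 7: gubogigeeva
2. e -> o, i -> u / B C0 _: fires at position(s) 6: gubogugeeva
surface: gubogugeeva

cell MOD=ma, ASPECT=ib, GRD=ra, CASE=mi:
underlying: gubo-ap-ev-e-le
1. k -> g, s -> z / V _ V: no change
2. e -> o, i -> u / B C0 _: fires at position(s) 7: guboapovele
surface: guboapovele


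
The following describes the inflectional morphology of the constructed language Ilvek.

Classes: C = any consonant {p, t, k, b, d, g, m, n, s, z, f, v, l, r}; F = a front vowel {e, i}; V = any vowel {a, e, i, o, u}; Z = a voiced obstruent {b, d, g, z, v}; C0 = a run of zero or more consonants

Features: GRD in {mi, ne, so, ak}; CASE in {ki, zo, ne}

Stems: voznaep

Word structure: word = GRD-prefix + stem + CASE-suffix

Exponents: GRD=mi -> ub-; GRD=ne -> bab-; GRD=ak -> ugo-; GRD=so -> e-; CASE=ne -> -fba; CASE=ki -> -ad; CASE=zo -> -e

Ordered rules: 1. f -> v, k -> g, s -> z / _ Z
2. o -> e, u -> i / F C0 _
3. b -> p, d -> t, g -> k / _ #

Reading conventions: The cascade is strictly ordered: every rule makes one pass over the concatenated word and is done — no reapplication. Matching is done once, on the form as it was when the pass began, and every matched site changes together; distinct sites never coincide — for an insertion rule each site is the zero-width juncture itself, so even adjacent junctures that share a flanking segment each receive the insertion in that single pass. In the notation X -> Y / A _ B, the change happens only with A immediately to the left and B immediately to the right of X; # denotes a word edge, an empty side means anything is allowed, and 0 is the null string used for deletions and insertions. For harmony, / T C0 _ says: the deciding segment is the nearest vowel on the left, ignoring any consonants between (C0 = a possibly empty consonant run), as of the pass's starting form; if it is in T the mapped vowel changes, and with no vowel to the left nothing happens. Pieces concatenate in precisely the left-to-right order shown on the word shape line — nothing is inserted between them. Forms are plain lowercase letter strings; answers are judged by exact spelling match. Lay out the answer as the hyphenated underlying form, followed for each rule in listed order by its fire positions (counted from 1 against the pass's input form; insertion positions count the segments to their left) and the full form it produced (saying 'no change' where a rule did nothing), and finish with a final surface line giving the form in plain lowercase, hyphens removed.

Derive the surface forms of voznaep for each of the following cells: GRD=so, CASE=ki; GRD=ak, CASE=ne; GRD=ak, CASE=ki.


cell GRD=so, CASE=ki:
underlying: e-voznaep-ad
1. f -> v, k -> g, s -> z / _ Z: no change
2. o -> e, u -> i / F C0 _: fires at position(s) 3: eveznaepad
3. b -> p, d -> t, g -> k / _ #: fires at position(s) 10: eveznaepat
surface: eveznaepat

cell GRD=ak, CASE=ne:
underlying: ugo-voznaep-fba
1. f -> v, k -> g, s -> z / _ Z: fires at position(s) 11: ugovoznaepvba
2. o -> e, u -> i / F C0 _: no change
3. b -> p, d -> t, g -> k / _ #: no change
surface: ugovoznaepvba

cell GRD=ak, CASE=ki:
underlying: ugo-voznaep-ad
1. f -> v, k -> g, s -> z / _ Z: no change
2. o -> e, u -> i / F C0 _: no change
3. b -> p, d -> t, g -> k / _ #: fires at position(s) 12: ugovoznaepat
surface: ugovoznaepat


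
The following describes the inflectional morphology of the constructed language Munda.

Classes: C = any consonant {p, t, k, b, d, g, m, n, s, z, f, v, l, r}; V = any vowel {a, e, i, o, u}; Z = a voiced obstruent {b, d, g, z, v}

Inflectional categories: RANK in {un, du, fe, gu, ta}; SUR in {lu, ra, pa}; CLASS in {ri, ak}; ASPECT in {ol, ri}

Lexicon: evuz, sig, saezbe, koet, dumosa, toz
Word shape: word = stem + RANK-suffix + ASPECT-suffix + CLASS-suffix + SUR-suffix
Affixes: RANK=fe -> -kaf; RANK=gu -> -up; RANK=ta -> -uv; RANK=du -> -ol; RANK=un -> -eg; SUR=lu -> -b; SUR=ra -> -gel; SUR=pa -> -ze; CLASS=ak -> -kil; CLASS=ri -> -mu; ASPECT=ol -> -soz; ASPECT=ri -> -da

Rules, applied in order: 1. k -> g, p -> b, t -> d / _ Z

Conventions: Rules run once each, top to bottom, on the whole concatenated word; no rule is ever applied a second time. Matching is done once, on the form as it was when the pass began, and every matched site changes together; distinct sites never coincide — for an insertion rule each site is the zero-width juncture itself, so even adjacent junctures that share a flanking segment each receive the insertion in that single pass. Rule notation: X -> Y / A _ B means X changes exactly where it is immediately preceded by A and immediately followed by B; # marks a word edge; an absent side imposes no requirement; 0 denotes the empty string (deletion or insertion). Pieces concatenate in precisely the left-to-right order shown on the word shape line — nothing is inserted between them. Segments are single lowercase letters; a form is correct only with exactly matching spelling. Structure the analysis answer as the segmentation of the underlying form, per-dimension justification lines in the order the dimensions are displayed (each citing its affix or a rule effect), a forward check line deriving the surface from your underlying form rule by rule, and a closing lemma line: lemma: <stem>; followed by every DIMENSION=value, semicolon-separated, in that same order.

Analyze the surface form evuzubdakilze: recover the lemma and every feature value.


underlying: evuz-up-da-kil-ze
RANK=gu - signalled by the affix -up
SUR=pa - signalled by the affix -ze
CLASS=ak - signalled by the affix -kil
ASPECT=ri - signalled by the affix -da
check: evuzupdakilze -> evuzubdakilze
lemma: evuz; RANK=gu; SUR=pa; CLASS=ak; ASPECT=ri


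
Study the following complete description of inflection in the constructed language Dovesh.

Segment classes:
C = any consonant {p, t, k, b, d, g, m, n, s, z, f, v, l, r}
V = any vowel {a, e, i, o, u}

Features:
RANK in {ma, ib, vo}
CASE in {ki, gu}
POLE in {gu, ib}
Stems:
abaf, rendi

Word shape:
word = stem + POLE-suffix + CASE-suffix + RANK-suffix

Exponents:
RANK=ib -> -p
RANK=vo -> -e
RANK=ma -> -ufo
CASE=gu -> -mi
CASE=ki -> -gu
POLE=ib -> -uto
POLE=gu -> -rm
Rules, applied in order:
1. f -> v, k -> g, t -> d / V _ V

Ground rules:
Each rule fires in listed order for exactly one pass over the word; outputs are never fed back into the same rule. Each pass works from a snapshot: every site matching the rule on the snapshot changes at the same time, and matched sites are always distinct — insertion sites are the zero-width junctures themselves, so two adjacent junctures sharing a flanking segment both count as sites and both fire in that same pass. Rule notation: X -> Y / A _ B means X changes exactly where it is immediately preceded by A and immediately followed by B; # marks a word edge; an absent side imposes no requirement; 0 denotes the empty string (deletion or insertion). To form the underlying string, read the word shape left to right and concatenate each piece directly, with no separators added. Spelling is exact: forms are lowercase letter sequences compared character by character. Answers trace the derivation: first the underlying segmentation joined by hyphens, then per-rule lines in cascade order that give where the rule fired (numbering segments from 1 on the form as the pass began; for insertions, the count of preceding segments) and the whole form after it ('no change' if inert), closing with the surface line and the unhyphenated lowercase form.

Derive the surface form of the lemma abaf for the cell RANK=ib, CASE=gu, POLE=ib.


underlying: abaf-uto-mi-p
1. f -> v, k -> g, t -> d / V _ V: fires at position(s) 4, 6: abavudomip
surface: abavudomip


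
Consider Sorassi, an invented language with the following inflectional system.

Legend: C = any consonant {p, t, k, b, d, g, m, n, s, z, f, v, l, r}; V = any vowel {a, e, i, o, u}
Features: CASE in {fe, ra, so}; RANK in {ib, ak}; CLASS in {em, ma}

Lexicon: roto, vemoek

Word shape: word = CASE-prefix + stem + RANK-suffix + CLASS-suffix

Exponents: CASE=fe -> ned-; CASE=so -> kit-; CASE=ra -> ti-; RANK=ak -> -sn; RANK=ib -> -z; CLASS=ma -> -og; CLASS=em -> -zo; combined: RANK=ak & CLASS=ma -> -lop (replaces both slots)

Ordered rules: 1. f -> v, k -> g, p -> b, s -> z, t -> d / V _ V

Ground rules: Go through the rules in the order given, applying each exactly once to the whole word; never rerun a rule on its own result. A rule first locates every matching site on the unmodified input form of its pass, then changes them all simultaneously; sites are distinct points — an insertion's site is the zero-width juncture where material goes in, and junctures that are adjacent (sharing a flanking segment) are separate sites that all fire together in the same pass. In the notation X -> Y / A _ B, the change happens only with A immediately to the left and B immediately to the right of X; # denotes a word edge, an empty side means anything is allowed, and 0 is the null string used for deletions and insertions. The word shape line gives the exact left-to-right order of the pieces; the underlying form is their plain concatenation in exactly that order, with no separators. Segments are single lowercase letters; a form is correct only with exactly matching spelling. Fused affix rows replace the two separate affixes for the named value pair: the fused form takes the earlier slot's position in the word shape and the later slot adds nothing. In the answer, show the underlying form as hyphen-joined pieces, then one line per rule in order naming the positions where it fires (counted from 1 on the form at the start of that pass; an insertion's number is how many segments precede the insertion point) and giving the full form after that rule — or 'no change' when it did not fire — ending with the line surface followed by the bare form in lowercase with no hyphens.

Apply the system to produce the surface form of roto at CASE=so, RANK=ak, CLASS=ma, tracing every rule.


underlying: kit-roto-lop
1. f -> v, k -> g, p -> b, s -> z, t -> d / V _ V: fires at position(s) 6: kitrodolop
surface: kitrodolop


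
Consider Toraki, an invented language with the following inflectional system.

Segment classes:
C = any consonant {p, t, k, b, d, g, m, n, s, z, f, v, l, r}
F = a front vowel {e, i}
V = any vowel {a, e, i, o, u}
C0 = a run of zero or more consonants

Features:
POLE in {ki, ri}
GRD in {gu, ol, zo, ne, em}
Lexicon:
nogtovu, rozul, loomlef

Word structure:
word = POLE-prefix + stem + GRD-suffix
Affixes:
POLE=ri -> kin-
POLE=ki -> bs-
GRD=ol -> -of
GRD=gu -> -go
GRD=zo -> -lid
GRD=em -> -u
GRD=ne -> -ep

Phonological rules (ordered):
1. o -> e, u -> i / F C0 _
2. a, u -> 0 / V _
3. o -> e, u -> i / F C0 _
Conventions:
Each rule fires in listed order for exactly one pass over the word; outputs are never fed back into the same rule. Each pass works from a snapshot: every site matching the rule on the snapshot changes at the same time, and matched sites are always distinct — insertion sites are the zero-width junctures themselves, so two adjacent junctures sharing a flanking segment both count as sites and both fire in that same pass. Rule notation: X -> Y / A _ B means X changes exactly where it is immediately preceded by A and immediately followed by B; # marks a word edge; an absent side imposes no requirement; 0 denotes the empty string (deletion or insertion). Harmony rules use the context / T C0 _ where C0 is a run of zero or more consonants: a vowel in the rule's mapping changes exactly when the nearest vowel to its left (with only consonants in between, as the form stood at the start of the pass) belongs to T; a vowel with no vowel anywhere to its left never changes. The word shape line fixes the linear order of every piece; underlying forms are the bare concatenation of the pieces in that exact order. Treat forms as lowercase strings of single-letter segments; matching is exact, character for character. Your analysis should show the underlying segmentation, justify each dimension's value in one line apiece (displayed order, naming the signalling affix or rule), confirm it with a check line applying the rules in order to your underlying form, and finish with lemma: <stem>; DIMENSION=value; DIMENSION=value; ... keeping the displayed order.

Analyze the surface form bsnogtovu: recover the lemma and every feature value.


underlying: bs-nogtovu-u
POLE=ki - signalled by the affix bs-
GRD=em - signalled by the affix -u
check: bsnogtovuu -> bsnogtovuu -> bsnogtovu -> bsnogtovu
lemma: nogtovu; POLE=ki; GRD=em


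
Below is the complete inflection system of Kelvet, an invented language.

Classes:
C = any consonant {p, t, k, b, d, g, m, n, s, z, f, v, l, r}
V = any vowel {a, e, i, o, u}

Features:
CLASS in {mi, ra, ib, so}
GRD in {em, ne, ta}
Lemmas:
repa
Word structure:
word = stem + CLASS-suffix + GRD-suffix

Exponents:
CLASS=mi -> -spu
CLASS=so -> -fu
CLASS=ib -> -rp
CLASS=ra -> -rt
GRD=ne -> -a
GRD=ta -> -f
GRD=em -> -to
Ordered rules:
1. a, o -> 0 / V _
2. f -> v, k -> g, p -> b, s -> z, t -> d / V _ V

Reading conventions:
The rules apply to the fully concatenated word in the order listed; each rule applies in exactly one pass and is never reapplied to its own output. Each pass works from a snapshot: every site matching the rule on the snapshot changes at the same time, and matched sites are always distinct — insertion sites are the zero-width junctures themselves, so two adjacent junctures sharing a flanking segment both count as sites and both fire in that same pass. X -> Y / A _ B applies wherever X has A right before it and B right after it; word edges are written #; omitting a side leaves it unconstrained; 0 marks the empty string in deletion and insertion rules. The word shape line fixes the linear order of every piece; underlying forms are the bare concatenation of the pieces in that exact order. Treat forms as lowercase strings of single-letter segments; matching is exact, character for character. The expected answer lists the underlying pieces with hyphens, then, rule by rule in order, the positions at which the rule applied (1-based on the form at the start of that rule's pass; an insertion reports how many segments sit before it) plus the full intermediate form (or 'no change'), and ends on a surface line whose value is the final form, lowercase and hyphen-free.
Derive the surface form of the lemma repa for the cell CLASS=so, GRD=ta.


underlying: repa-fu-f
1. a, o -> 0 / V _: no change
2. f -> v, k -> g, p -> b, s -> z, t -> d / V _ V: fires at position(s) 3, 5: rebavuf
surface: rebavuf


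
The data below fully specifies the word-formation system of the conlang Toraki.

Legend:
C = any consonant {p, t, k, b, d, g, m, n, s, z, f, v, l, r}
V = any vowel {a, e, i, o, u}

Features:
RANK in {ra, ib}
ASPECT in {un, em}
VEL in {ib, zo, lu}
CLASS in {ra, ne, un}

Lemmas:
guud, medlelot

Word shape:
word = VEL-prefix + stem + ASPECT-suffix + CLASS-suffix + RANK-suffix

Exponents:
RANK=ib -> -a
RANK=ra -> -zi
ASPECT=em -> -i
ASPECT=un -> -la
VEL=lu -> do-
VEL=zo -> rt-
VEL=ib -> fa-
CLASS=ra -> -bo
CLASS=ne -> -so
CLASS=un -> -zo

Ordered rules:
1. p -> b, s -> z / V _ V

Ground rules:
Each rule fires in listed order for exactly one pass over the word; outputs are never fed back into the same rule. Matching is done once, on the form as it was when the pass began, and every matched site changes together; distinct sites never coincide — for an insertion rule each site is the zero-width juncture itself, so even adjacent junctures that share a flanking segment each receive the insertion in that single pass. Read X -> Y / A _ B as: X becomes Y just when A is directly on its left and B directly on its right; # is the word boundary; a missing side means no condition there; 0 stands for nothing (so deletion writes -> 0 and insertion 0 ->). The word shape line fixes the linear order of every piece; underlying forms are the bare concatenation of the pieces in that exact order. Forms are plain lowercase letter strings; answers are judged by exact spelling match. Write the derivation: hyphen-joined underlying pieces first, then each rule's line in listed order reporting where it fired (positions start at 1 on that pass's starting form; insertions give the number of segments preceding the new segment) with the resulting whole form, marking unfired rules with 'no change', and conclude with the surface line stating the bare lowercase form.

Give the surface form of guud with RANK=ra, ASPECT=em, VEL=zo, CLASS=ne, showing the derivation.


underlying: rt-guud-i-so-zi
1. p -> b, s -> z / V _ V: fires at position(s) 8: rtguudizozi
surface: rtguudizozi


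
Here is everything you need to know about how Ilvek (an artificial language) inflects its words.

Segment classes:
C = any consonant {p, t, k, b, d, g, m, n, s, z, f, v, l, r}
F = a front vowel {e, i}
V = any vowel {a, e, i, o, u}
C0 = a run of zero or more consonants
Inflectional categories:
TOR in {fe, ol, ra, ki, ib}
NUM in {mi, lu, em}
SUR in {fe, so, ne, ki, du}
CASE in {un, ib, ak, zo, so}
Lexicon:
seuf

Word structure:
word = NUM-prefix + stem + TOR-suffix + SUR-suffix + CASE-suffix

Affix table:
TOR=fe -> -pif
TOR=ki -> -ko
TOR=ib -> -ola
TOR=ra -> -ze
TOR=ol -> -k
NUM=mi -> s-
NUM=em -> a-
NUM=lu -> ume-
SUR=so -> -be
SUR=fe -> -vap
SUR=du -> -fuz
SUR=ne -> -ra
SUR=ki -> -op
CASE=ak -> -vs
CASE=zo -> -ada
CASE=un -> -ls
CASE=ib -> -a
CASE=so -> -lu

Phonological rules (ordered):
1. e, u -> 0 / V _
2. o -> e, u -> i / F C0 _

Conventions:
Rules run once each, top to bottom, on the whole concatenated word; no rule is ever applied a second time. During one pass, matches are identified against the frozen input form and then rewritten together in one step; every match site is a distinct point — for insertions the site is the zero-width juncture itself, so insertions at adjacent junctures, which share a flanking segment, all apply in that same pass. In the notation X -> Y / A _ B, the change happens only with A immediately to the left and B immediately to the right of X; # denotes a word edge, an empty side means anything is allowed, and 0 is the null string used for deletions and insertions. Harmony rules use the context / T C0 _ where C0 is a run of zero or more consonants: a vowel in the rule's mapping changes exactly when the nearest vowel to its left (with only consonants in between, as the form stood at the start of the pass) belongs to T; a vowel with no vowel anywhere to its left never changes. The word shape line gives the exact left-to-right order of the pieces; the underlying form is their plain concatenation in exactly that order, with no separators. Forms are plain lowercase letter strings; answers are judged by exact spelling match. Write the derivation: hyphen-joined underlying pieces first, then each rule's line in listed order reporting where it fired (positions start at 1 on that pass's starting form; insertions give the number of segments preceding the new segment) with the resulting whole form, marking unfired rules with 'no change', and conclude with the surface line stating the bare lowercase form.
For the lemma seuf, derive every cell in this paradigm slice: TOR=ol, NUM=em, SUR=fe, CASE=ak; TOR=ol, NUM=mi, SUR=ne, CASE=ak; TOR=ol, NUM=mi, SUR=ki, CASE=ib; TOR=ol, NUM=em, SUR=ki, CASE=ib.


cell TOR=ol, NUM=em, SUR=fe, CASE=ak:
underlying: a-seuf-k-vap-vs
1. e, u -> 0 / V _: fires at position(s) 4: asefkvapvs
2. o -> e, u -> i / F C0 _: no change
surface: asefkvapvs

cell TOR=ol, NUM=mi, SUR=ne, CASE=ak:
underlying: s-seuf-k-ra-vs
1. e, u -> 0 / V _: fires at position(s) 4: ssefkravs
2. o -> e, u -> i / F C0 _: no change
surface: ssefkravs

cell TOR=ol, NUM=mi, SUR=ki, CASE=ib:
underlying: s-seuf-k-op-a
1. e, u -> 0 / V _: fires at position(s) 4: ssefkopa
2. o -> e, u -> i / F C0 _: fires at position(s) 6: ssefkepa
surface: ssefkepa

cell TOR=ol, NUM=em, SUR=ki, CASE=ib:
underlying: a-seuf-k-op-a
1. e, u -> 0 / V _: fires at position(s) 4: asefkopa
2. o -> e, u -> i / F C0 _: fires at position(s) 6: asefkepa
surface: asefkepa


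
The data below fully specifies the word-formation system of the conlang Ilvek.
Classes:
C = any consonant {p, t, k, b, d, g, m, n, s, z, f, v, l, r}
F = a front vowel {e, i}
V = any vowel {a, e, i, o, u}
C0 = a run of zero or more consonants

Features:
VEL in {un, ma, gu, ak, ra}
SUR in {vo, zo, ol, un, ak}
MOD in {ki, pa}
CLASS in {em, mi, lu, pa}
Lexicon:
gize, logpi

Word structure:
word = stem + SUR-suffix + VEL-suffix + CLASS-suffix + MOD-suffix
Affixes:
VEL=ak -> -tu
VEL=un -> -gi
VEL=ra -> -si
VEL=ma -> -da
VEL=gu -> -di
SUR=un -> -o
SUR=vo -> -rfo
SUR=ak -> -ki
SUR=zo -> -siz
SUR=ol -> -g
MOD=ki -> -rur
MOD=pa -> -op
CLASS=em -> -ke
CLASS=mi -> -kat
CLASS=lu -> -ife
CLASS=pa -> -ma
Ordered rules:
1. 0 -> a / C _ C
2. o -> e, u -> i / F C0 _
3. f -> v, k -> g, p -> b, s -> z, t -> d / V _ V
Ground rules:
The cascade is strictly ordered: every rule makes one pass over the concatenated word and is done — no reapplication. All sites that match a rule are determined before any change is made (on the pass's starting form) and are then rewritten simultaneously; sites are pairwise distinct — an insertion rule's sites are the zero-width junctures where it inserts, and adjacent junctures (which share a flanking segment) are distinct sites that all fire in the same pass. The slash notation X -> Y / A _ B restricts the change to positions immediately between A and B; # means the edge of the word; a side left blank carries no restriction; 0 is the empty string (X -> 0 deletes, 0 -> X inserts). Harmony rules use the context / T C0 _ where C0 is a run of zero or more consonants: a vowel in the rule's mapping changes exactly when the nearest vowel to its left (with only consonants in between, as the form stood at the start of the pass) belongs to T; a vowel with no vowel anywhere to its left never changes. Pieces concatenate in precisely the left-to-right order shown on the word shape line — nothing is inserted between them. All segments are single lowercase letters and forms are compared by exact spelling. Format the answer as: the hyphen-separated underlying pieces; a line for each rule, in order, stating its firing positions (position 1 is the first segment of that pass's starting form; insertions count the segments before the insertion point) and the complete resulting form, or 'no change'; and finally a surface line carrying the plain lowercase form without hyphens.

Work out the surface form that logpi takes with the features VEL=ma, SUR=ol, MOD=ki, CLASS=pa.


underlying: logpi-g-da-ma-rur
1. 0 -> a / C _ C: inserts after position(s) 3, 6: logapigadamarur
2. o -> e, u -> i / F C0 _: no change
3. f -> v, k -> g, p -> b, s -> z, t -> d / V _ V: fires at position(s) 5: logabigadamarur
surface: logabigadamarur


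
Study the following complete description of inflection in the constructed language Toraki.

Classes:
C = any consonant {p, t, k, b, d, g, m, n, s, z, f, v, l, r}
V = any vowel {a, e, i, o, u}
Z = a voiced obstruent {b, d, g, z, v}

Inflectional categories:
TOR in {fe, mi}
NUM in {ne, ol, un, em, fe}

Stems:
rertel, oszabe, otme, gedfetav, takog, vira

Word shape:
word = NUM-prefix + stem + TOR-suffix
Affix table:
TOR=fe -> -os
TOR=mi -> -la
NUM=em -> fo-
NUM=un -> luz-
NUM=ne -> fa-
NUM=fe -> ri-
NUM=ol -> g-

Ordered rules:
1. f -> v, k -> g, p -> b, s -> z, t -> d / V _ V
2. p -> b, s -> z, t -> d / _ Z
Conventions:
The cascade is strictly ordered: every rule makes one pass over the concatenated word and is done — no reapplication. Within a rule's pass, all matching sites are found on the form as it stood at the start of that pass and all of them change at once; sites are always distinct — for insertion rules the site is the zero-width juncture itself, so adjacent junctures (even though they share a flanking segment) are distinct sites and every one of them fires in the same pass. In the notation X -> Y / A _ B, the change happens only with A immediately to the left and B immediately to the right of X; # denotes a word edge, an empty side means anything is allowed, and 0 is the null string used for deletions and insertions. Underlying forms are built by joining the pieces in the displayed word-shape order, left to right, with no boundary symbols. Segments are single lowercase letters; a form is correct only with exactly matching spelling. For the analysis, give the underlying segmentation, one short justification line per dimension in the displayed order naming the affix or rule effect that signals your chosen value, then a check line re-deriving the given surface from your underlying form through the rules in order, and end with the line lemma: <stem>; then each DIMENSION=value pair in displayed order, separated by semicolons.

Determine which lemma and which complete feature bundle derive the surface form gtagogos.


underlying: g-takog-os
TOR=fe - signalled by the affix -os
NUM=ol - signalled by the affix g-
check: gtakogos -> gtagogos -> gtagogos
lemma: takog; TOR=fe; NUM=ol


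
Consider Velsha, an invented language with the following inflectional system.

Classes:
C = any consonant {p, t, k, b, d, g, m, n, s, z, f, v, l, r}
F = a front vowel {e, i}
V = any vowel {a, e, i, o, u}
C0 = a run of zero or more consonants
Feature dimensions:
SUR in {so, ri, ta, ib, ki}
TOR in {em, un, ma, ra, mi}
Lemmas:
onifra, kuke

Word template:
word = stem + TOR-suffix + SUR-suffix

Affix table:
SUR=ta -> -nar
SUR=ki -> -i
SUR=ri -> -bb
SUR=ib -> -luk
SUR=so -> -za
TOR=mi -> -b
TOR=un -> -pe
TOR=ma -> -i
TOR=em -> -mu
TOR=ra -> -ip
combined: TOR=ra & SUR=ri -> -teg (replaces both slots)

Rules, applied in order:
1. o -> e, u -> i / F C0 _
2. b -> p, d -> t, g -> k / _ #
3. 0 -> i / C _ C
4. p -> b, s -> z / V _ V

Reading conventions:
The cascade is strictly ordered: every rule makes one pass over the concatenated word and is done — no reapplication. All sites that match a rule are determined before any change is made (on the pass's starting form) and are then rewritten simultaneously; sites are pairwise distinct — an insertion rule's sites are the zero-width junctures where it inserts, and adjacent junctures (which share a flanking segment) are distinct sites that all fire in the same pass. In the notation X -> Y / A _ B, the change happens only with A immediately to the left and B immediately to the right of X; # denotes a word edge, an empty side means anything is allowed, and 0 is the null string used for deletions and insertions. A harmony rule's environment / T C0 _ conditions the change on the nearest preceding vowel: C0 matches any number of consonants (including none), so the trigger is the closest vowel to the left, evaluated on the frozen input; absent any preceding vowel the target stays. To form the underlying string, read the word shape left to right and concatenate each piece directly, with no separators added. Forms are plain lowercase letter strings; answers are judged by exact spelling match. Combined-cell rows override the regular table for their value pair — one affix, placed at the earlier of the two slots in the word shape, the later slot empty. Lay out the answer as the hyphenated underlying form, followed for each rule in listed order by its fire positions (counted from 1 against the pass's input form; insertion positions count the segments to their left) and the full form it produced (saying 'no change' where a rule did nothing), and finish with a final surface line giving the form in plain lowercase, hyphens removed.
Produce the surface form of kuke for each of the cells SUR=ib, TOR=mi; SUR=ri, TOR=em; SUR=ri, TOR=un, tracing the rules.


cell SUR=ib, TOR=mi:
underlying: kuke-b-luk
1. o -> e, u -> i / F C0 _: fires at position(s) 7: kukeblik
2. b -> p, d -> t, g -> k / _ #: no change
3. 0 -> i / C _ C: inserts after position(s) 5: kukebilik
4. p -> b, s -> z / V _ V: no change
surface: kukebilik

cell SUR=ri, TOR=em:
underlying: kuke-mu-bb
1. o -> e, u -> i / F C0 _: fires at position(s) 6: kukemibb
2. b -> p, d -> t, g -> k / _ #: fires at position(s) 8: kukemibp
3. 0 -> i / C _ C: inserts after position(s) 7: kukemibip
4. p -> b, s -> z / V _ V: no change
surface: kukemibip

cell SUR=ri, TOR=un:
underlying: kuke-pe-bb
1. o -> e, u -> i / F C0 _: no change
2. b -> p, d -> t, g -> k / _ #: fires at position(s) 8: kukepebp
3. 0 -> i / C _ C: inserts after position(s) 7: kukepebip
4. p -> b, s -> z / V _ V: fires at position(s) 5: kukebebip
surface: kukebebip
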